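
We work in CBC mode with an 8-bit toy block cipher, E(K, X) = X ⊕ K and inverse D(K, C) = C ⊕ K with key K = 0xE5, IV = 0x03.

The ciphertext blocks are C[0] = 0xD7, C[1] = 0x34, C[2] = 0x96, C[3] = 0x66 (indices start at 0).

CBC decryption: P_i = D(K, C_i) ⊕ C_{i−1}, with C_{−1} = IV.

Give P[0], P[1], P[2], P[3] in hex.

P[0] = 0x31, P[1] = 0x06, P[2] = 0x47, P[3] = 0x15

P[0]: D(K, 0xD7) = 0x32; 0x32 ⊕ 0x03 = 0x31.
P[1]: D(K, 0x34) = 0xD1; 0xD1 ⊕ 0xD7 = 0x06.
P[2]: D(K, 0x96) = 0x73; 0x73 ⊕ 0x34 = 0x47.
P[3]: D(K, 0x66) = 0x83; 0x83 ⊕ 0x96 = 0x15.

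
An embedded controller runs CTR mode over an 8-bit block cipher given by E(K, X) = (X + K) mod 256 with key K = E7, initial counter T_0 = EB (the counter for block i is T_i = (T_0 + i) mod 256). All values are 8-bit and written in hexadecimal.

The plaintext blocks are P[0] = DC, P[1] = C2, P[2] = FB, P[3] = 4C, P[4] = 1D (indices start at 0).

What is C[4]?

C[4] = CB

CTR encryption: S_i = E(K, T_i) where T_i is the counter for block i; C_i = P_i ⊕ S_i.
C[0]: T = EB, S = E(K, T) = D2; DC ⊕ D2 = 0E.
C[1]: T = EC, S = E(K, T) = D3; C2 ⊕ D3 = 11.
C[2]: T = ED, S = E(K, T) = D4; FB ⊕ D4 = 2F.
C[3]: T = EE, S = E(K, T) = D5; 4C ⊕ D5 = 99.
C[4]: T = EF, S = E(K, T) = D6; 1D ⊕ D6 = CB.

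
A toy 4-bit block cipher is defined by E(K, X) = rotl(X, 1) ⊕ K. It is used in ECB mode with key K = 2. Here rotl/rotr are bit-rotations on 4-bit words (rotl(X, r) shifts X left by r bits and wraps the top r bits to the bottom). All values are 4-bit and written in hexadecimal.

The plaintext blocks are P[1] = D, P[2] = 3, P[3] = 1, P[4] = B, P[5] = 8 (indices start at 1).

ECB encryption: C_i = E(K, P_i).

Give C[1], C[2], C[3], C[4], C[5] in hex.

C[1] = 9, C[2] = 4, C[3] = 0, C[4] = 5, C[5] = 3

C[1]: E(K, D) = 9.
C[2]: E(K, 3) = 4.
C[3]: E(K, 1) = 0.
C[4]: E(K, B) = 5.
C[5]: E(K, 8) = 3.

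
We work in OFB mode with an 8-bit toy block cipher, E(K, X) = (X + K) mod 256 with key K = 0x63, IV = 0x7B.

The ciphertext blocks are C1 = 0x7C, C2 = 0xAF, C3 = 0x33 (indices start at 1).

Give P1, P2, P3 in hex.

P1 = 0xA2, P2 = 0xEE, P3 = 0x97

OFB decryption: S_i = E(K, S_{i−1}) with S_{0} = IV; P_i = C_i ⊕ S_i.
P1: S = E(K, 0x7B) = 0xDE; 0x7C ⊕ 0xDE = 0xA2.
P2: S = E(K, 0xDE) = 0x41; 0xAF ⊕ 0x41 = 0xEE.
P3: S = E(K, 0x41) = 0xA4; 0x33 ⊕ 0xA4 = 0x97.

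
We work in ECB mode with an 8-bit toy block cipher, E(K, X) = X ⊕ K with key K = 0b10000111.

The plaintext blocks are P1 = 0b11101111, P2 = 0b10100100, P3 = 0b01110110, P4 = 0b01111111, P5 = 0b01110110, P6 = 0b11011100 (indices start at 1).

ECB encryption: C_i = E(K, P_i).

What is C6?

C6 = 0b01011011

C6: E(K, 0b11011100) = 0b01011011.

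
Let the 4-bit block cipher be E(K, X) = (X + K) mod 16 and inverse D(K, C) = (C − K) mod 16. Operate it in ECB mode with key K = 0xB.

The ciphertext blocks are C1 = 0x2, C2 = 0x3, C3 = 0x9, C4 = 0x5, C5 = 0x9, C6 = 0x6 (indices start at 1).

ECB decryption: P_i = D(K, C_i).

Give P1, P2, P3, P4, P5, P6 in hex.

P1: D(K, 0x2) = 0x7.
P2: D(K, 0x3) = 0x8.
P3: D(K, 0x9) = 0xE.
P4: D(K, 0x5) = 0xA.
P5: D(K, 0x9) = 0xE.
P6: D(K, 0x6) = 0xB.

P1 = 0x7, P2 = 0x8, P3 = 0xE, P4 = 0xA, P5 = 0xE, P6 = 0xB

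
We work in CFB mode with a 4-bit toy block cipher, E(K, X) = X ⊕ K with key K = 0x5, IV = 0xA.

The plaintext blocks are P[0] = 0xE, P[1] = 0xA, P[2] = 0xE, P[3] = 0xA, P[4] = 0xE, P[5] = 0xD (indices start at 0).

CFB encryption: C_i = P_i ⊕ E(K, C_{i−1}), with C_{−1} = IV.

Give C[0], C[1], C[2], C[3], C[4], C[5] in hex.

C[0]: E(K, 0xA) = 0xF; 0xE ⊕ 0xF = 0x1.
C[1]: E(K, 0x1) = 0x4; 0xA ⊕ 0x4 = 0xE.
C[2]: E(K, 0xE) = 0xB; 0xE ⊕ 0xB = 0x5.
C[3]: E(K, 0x5) = 0x0; 0xA ⊕ 0x0 = 0xA.
C[4]: E(K, 0xA) = 0xF; 0xE ⊕ 0xF = 0x1.
C[5]: E(K, 0x1) = 0x4; 0xD ⊕ 0x4 = 0x9.

C[0] = 0x1, C[1] = 0xE, C[2] = 0x5, C[3] = 0xA, C[4] = 0x1, C[5] = 0x9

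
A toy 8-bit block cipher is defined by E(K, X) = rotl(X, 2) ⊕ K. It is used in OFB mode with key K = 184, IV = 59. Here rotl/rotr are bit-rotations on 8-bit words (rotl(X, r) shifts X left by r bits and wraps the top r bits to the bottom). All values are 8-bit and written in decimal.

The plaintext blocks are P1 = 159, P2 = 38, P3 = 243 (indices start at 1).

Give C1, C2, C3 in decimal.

C1 = 203, C2 = 207, C3 = 236

OFB encryption: S_i = E(K, S_{i−1}) with S_{0} = IV; C_i = P_i ⊕ S_i.
C1: S = E(K, 59) = 84; 159 ⊕ 84 = 203.
C2: S = E(K, 84) = 233; 38 ⊕ 233 = 207.
C3: S = E(K, 233) = 31; 243 ⊕ 31 = 236.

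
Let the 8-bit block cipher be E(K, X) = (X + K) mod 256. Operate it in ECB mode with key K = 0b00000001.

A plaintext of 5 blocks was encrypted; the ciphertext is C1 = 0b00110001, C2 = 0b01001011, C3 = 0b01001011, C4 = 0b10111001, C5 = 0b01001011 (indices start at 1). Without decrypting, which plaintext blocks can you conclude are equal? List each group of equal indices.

P2 = P3 = P5

ECB encrypts each block independently with the same key, so equal ciphertext blocks imply equal plaintext blocks.
C2 = C3 = C5 = 0b01001011, so P2 = P3 = P5.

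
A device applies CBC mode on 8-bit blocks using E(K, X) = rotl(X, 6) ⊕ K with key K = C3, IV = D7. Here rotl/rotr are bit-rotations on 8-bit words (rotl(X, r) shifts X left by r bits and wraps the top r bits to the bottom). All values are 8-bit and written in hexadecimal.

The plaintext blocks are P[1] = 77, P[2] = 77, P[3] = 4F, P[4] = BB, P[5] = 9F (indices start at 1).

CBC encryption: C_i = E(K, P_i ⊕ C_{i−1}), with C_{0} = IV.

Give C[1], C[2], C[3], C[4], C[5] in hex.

C[1] = EB, C[2] = E4, C[3] = 29, C[4] = 67, C[5] = FD

C[1]: P[1] ⊕ D7 = A0; E(K, A0) = EB.
C[2]: P[2] ⊕ EB = 9C; E(K, 9C) = E4.
C[3]: P[3] ⊕ E4 = AB; E(K, AB) = 29.
C[4]: P[4] ⊕ 29 = 92; E(K, 92) = 67.
C[5]: P[5] ⊕ 67 = F8; E(K, F8) = FD.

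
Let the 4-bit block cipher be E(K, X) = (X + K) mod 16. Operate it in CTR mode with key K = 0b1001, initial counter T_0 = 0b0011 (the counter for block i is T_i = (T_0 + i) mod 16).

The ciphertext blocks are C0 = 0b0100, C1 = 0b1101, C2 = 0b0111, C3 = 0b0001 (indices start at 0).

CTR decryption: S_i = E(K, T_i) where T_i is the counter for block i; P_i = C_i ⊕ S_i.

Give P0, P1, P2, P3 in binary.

P0 = 0b1000, P1 = 0b0000, P2 = 0b1001, P3 = 0b1110

P0: T = 0b0011, S = E(K, T) = 0b1100; 0b0100 ⊕ 0b1100 = 0b1000.
P1: T = 0b0100, S = E(K, T) = 0b1101; 0b1101 ⊕ 0b1101 = 0b0000.
P2: T = 0b0101, S = E(K, T) = 0b1110; 0b0111 ⊕ 0b1110 = 0b1001.
P3: T = 0b0110, S = E(K, T) = 0b1111; 0b0001 ⊕ 0b1111 = 0b1110.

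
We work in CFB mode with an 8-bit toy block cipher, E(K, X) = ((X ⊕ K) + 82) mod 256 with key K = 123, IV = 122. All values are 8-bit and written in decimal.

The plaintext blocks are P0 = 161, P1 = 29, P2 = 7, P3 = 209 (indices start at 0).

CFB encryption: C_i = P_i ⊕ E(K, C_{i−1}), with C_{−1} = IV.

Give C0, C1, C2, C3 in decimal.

C0: E(K, 122) = 83; 161 ⊕ 83 = 242.
C1: E(K, 242) = 219; 29 ⊕ 219 = 198.
C2: E(K, 198) = 15; 7 ⊕ 15 = 8.
C3: E(K, 8) = 197; 209 ⊕ 197 = 20.

C0 = 242, C1 = 198, C2 = 8, C3 = 20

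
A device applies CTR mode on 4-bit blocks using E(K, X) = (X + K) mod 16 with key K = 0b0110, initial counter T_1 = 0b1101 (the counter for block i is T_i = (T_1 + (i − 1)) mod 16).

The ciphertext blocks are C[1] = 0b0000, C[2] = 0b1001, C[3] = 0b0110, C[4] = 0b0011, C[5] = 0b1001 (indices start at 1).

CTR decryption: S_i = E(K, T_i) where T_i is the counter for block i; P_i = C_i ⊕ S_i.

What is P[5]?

P[5] = 0b1110

P[5]: T = 0b0001, S = E(K, T) = 0b0111; 0b1001 ⊕ 0b0111 = 0b1110.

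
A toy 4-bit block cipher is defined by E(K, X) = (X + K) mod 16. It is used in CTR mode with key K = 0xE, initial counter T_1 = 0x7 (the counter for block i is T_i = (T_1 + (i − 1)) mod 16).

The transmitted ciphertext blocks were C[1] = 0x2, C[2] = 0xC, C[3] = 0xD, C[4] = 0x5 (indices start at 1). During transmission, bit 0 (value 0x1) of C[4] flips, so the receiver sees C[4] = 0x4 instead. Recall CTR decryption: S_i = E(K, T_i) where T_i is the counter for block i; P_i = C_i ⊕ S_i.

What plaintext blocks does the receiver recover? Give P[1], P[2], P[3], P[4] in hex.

Only C[4] changed, to 0x4. In CTR, a change in C_i flips the same bit in P_i only; the keystream is unaffected. Decrypting the received ciphertext:
P[1]: T = 0x7, S = E(K, T) = 0x5; 0x2 ⊕ 0x5 = 0x7.
P[2]: T = 0x8, S = E(K, T) = 0x6; 0xC ⊕ 0x6 = 0xA.
P[3]: T = 0x9, S = E(K, T) = 0x7; 0xD ⊕ 0x7 = 0xA.
P[4]: T = 0xA, S = E(K, T) = 0x8; 0x4 ⊕ 0x8 = 0xC.
Blocks that differ from the original plaintext: P[4].

P[1] = 0x7, P[2] = 0xA, P[3] = 0xA, P[4] = 0xC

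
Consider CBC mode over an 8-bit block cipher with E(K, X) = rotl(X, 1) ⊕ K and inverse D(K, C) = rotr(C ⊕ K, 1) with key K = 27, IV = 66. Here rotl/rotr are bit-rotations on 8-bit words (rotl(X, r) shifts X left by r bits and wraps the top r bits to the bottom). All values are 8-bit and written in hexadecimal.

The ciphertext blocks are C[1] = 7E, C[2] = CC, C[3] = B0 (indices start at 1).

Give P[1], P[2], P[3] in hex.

CBC decryption: P_i = D(K, C_i) ⊕ C_{i−1}, with C_{0} = IV.
P[1]: D(K, 7E) = AC; AC ⊕ 66 = CA.
P[2]: D(K, CC) = F5; F5 ⊕ 7E = 8B.
P[3]: D(K, B0) = CB; CB ⊕ CC = 07.

P[1] = CA, P[2] = 8B, P[3] = 07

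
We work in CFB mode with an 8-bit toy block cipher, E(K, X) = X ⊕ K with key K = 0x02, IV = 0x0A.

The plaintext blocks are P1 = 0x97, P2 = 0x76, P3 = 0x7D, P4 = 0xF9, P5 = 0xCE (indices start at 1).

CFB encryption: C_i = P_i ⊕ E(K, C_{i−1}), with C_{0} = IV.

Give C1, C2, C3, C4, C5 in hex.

C1: E(K, 0x0A) = 0x08; 0x97 ⊕ 0x08 = 0x9F.
C2: E(K, 0x9F) = 0x9D; 0x76 ⊕ 0x9D = 0xEB.
C3: E(K, 0xEB) = 0xE9; 0x7D ⊕ 0xE9 = 0x94.
C4: E(K, 0x94) = 0x96; 0xF9 ⊕ 0x96 = 0x6F.
C5: E(K, 0x6F) = 0x6D; 0xCE ⊕ 0x6D = 0xA3.

C1 = 0x9F, C2 = 0xEB, C3 = 0x94, C4 = 0x6F, C5 = 0xA3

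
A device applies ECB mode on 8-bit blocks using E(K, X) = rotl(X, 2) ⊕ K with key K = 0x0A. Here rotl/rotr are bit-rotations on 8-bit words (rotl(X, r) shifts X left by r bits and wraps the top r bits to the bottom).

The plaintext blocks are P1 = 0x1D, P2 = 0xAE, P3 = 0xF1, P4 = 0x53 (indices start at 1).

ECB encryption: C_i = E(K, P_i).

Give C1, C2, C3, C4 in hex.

C1 = 0x7E, C2 = 0xB0, C3 = 0xCD, C4 = 0x47

C1: E(K, 0x1D) = 0x7E.
C2: E(K, 0xAE) = 0xB0.
C3: E(K, 0xF1) = 0xCD.
C4: E(K, 0x53) = 0x47.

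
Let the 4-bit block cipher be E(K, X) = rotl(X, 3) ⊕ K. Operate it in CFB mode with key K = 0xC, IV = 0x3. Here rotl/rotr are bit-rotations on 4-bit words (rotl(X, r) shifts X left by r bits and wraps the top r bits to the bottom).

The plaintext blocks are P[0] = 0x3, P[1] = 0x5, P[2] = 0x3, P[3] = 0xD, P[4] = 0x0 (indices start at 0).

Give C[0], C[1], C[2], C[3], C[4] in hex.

C[0] = 0x6, C[1] = 0xA, C[2] = 0xA, C[3] = 0x4, C[4] = 0xE

CFB encryption: C_i = P_i ⊕ E(K, C_{i−1}), with C_{−1} = IV.
C[0]: E(K, 0x3) = 0x5; 0x3 ⊕ 0x5 = 0x6.
C[1]: E(K, 0x6) = 0xF; 0x5 ⊕ 0xF = 0xA.
C[2]: E(K, 0xA) = 0x9; 0x3 ⊕ 0x9 = 0xA.
C[3]: E(K, 0xA) = 0x9; 0xD ⊕ 0x9 = 0x4.
C[4]: E(K, 0x4) = 0xE; 0x0 ⊕ 0xE = 0xE.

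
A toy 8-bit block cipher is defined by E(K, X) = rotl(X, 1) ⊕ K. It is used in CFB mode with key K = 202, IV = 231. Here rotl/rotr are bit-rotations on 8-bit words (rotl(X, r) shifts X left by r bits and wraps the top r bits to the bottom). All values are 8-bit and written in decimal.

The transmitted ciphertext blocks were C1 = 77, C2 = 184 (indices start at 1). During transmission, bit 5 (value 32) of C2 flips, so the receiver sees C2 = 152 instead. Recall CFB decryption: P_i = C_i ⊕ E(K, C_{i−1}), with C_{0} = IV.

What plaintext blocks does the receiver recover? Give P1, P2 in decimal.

Only C2 changed, to 152. In CFB, a change in C_i flips the same bit in P_i and garbles P_{i+1}. Decrypting the received ciphertext:
P1: E(K, 231) = 5; 77 ⊕ 5 = 72.
P2: E(K, 77) = 80; 152 ⊕ 80 = 200.
Blocks that differ from the original plaintext: P2.

P1 = 72, P2 = 200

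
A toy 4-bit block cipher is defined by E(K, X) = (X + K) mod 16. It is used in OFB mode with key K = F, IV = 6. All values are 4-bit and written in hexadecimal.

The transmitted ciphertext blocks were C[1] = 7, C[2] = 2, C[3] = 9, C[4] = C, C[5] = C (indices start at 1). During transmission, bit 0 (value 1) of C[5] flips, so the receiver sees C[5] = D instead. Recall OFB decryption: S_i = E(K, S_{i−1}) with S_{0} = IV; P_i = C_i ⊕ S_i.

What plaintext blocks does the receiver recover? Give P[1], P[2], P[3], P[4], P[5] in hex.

Only C[5] changed, to D. In OFB, a change in C_i flips the same bit in P_i only; the keystream is unaffected. Decrypting the received ciphertext:
P[1]: S = E(K, 6) = 5; 7 ⊕ 5 = 2.
P[2]: S = E(K, 5) = 4; 2 ⊕ 4 = 6.
P[3]: S = E(K, 4) = 3; 9 ⊕ 3 = A.
P[4]: S = E(K, 3) = 2; C ⊕ 2 = E.
P[5]: S = E(K, 2) = 1; D ⊕ 1 = C.
Blocks that differ from the original plaintext: P[5].

P[1] = 2, P[2] = 6, P[3] = A, P[4] = E, P[5] = C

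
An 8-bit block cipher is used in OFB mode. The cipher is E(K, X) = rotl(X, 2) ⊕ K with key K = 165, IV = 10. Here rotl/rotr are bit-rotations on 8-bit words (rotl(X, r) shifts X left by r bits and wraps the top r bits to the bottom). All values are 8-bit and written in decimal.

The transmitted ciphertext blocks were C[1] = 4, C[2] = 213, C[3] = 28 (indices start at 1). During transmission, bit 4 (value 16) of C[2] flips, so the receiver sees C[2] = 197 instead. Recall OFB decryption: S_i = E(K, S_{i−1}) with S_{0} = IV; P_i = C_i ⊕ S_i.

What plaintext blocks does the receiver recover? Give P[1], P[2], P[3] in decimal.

P[1] = 137, P[2] = 86, P[3] = 247

Only C[2] changed, to 197. In OFB, a change in C_i flips the same bit in P_i only; the keystream is unaffected. Decrypting the received ciphertext:
P[1]: S = E(K, 10) = 141; 4 ⊕ 141 = 137.
P[2]: S = E(K, 141) = 147; 197 ⊕ 147 = 86.
P[3]: S = E(K, 147) = 235; 28 ⊕ 235 = 247.
Blocks that differ from the original plaintext: P[2].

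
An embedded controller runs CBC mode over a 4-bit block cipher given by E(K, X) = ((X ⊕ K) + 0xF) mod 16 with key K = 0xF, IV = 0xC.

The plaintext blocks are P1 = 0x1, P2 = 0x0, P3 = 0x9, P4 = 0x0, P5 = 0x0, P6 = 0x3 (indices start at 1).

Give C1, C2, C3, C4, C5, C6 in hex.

CBC encryption: C_i = E(K, P_i ⊕ C_{i−1}), with C_{0} = IV.
C1: P1 ⊕ 0xC = 0xD; E(K, 0xD) = 0x1.
C2: P2 ⊕ 0x1 = 0x1; E(K, 0x1) = 0xD.
C3: P3 ⊕ 0xD = 0x4; E(K, 0x4) = 0xA.
C4: P4 ⊕ 0xA = 0xA; E(K, 0xA) = 0x4.
C5: P5 ⊕ 0x4 = 0x4; E(K, 0x4) = 0xA.
C6: P6 ⊕ 0xA = 0x9; E(K, 0x9) = 0x5.

C1 = 0x1, C2 = 0xD, C3 = 0xA, C4 = 0x4, C5 = 0xA, C6 = 0x5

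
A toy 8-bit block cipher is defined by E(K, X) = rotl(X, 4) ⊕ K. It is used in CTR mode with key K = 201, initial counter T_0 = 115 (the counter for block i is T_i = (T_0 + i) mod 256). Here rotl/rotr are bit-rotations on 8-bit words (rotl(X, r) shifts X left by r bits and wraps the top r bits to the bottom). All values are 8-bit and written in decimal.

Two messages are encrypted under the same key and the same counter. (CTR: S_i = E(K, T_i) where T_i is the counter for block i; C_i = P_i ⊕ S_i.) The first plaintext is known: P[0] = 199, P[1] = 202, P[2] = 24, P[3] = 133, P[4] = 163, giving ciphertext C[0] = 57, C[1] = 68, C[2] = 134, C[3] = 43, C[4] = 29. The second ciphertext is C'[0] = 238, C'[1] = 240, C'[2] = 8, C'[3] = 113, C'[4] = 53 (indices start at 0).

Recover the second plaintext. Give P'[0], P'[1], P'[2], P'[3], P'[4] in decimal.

P'[0] = 16, P'[1] = 126, P'[2] = 150, P'[3] = 223, P'[4] = 139

In CTR with a reused counter, both messages share the same keystream S_i, so C_i ⊕ C'_i = P_i ⊕ P'_i and thus P'_i = P_i ⊕ C_i ⊕ C'_i.
P'[0]: 199 ⊕ 57 ⊕ 238 = 16.
P'[1]: 202 ⊕ 68 ⊕ 240 = 126.
P'[2]: 24 ⊕ 134 ⊕ 8 = 150.
P'[3]: 133 ⊕ 43 ⊕ 113 = 223.
P'[4]: 163 ⊕ 29 ⊕ 53 = 139.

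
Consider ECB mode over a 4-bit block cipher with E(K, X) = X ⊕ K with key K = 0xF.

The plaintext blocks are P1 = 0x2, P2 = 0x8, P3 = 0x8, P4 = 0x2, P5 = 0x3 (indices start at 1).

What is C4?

ECB encryption: C_i = E(K, P_i).
C4: E(K, 0x2) = 0xD.

C4 = 0xD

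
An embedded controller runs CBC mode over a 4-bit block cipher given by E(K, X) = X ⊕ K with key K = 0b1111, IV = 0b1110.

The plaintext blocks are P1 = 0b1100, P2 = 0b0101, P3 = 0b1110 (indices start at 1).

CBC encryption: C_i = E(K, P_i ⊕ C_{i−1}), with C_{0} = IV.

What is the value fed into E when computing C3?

0b1001

C1: P1 ⊕ 0b1110 = 0b0010; E(K, 0b0010) = 0b1101.
C2: P2 ⊕ 0b1101 = 0b1000; E(K, 0b1000) = 0b0111.
C3: P3 ⊕ 0b0111 = 0b1001; E(K, 0b1001) = 0b0110.
So the input to E for block 3 is 0b1001.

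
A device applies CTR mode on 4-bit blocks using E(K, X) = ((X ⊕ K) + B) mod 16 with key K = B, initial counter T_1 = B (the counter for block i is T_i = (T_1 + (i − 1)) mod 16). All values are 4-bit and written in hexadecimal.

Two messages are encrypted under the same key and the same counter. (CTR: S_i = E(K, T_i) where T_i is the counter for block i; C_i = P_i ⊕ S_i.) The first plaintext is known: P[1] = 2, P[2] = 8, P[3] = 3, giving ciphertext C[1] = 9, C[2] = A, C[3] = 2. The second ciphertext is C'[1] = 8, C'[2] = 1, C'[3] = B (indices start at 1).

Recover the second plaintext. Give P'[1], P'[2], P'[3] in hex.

In CTR with a reused counter, both messages share the same keystream S_i, so C_i ⊕ C'_i = P_i ⊕ P'_i and thus P'_i = P_i ⊕ C_i ⊕ C'_i.
P'[1]: 2 ⊕ 9 ⊕ 8 = 3.
P'[2]: 8 ⊕ A ⊕ 1 = 3.
P'[3]: 3 ⊕ 2 ⊕ B = A.

P'[1] = 3, P'[2] = 3, P'[3] = A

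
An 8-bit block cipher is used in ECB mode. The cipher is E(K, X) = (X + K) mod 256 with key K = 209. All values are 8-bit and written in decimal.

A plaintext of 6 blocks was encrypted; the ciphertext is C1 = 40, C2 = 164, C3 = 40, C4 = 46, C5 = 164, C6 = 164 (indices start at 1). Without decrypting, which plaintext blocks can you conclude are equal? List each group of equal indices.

ECB encrypts each block independently with the same key, so equal ciphertext blocks imply equal plaintext blocks.
C1 = C3 = 40, so P1 = P3.
C2 = C5 = C6 = 164, so P2 = P5 = P6.

P1 = P3; P2 = P5 = P6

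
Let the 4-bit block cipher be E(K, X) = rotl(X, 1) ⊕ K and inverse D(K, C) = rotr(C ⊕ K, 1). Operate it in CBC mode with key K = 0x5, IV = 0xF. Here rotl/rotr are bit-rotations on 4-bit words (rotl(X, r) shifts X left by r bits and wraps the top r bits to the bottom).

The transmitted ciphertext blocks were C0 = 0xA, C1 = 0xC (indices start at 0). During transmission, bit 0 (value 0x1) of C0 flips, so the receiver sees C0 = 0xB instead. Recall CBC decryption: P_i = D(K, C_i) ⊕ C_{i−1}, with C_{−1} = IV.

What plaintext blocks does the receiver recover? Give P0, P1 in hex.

P0 = 0x8, P1 = 0x7

Only C0 changed, to 0xB. In CBC, a change in C_i garbles P_i and flips the same bit in P_{i+1}. Decrypting the received ciphertext:
P0: D(K, 0xB) = 0x7; 0x7 ⊕ 0xF = 0x8.
P1: D(K, 0xC) = 0xC; 0xC ⊕ 0xB = 0x7.
Blocks that differ from the original plaintext: P0, P1.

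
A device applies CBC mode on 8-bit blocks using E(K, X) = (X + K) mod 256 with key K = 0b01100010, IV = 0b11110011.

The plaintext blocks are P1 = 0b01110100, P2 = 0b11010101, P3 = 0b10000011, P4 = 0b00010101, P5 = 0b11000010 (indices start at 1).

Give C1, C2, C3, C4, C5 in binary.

C1 = 0b11101001, C2 = 0b10011110, C3 = 0b01111111, C4 = 0b11001100, C5 = 0b01110000

CBC encryption: C_i = E(K, P_i ⊕ C_{i−1}), with C_{0} = IV.
C1: P1 ⊕ 0b11110011 = 0b10000111; E(K, 0b10000111) = 0b11101001.
C2: P2 ⊕ 0b11101001 = 0b00111100; E(K, 0b00111100) = 0b10011110.
C3: P3 ⊕ 0b10011110 = 0b00011101; E(K, 0b00011101) = 0b01111111.
C4: P4 ⊕ 0b01111111 = 0b01101010; E(K, 0b01101010) = 0b11001100.
C5: P5 ⊕ 0b11001100 = 0b00001110; E(K, 0b00001110) = 0b01110000.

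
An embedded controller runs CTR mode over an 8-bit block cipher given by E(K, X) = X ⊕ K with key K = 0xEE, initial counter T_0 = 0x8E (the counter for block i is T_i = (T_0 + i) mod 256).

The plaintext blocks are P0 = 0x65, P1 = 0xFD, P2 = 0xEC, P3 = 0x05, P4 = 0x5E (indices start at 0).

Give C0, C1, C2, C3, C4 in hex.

CTR encryption: S_i = E(K, T_i) where T_i is the counter for block i; C_i = P_i ⊕ S_i.
C0: T = 0x8E, S = E(K, T) = 0x60; 0x65 ⊕ 0x60 = 0x05.
C1: T = 0x8F, S = E(K, T) = 0x61; 0xFD ⊕ 0x61 = 0x9C.
C2: T = 0x90, S = E(K, T) = 0x7E; 0xEC ⊕ 0x7E = 0x92.
C3: T = 0x91, S = E(K, T) = 0x7F; 0x05 ⊕ 0x7F = 0x7A.
C4: T = 0x92, S = E(K, T) = 0x7C; 0x5E ⊕ 0x7C = 0x22.

C0 = 0x05, C1 = 0x9C, C2 = 0x92, C3 = 0x7A, C4 = 0x22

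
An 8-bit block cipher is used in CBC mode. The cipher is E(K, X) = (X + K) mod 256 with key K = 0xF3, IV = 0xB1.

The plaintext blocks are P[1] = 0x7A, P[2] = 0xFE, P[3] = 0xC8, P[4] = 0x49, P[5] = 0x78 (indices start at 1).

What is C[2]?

CBC encryption: C_i = E(K, P_i ⊕ C_{i−1}), with C_{0} = IV.
C[1]: P[1] ⊕ 0xB1 = 0xCB; E(K, 0xCB) = 0xBE.
C[2]: P[2] ⊕ 0xBE = 0x40; E(K, 0x40) = 0x33.

C[2] = 0x33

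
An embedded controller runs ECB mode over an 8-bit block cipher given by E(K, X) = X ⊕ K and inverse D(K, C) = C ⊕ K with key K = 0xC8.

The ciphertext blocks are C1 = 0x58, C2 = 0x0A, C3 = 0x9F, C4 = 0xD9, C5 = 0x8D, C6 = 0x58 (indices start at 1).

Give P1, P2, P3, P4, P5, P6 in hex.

P1 = 0x90, P2 = 0xC2, P3 = 0x57, P4 = 0x11, P5 = 0x45, P6 = 0x90

ECB decryption: P_i = D(K, C_i).
P1: D(K, 0x58) = 0x90.
P2: D(K, 0x0A) = 0xC2.
P3: D(K, 0x9F) = 0x57.
P4: D(K, 0xD9) = 0x11.
P5: D(K, 0x8D) = 0x45.
P6: D(K, 0x58) = 0x90.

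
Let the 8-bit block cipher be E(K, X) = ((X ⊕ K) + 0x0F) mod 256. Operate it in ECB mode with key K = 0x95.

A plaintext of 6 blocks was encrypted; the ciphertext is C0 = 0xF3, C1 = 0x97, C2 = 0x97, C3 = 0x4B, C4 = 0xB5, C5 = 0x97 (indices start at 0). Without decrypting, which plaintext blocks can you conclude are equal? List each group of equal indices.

P1 = P2 = P5

ECB encrypts each block independently with the same key, so equal ciphertext blocks imply equal plaintext blocks.
C1 = C2 = C5 = 0x97, so P1 = P2 = P5.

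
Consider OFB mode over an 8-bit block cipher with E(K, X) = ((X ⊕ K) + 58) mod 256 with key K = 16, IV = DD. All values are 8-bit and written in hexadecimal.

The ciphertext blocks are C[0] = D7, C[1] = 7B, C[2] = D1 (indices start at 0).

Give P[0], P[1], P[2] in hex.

P[0] = F4, P[1] = F6, P[2] = 22

OFB decryption: S_i = E(K, S_{i−1}) with S_{−1} = IV; P_i = C_i ⊕ S_i.
P[0]: S = E(K, DD) = 23; D7 ⊕ 23 = F4.
P[1]: S = E(K, 23) = 8D; 7B ⊕ 8D = F6.
P[2]: S = E(K, 8D) = F3; D1 ⊕ F3 = 22.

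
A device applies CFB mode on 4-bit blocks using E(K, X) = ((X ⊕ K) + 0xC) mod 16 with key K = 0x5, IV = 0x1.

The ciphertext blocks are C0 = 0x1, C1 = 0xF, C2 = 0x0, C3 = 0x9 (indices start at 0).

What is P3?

CFB decryption: P_i = C_i ⊕ E(K, C_{i−1}), with C_{−1} = IV.
P3: E(K, 0x0) = 0x1; 0x9 ⊕ 0x1 = 0x8.

P3 = 0x8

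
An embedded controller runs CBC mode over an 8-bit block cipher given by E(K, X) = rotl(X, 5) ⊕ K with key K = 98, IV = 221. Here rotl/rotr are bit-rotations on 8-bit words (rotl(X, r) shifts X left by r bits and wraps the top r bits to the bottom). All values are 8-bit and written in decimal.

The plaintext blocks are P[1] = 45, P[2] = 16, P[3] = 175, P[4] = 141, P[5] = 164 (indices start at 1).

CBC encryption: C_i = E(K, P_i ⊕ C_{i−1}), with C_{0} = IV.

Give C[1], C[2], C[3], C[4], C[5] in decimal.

C[1]: P[1] ⊕ 221 = 240; E(K, 240) = 124.
C[2]: P[2] ⊕ 124 = 108; E(K, 108) = 239.
C[3]: P[3] ⊕ 239 = 64; E(K, 64) = 106.
C[4]: P[4] ⊕ 106 = 231; E(K, 231) = 158.
C[5]: P[5] ⊕ 158 = 58; E(K, 58) = 37.

C[1] = 124, C[2] = 239, C[3] = 106, C[4] = 158, C[5] = 37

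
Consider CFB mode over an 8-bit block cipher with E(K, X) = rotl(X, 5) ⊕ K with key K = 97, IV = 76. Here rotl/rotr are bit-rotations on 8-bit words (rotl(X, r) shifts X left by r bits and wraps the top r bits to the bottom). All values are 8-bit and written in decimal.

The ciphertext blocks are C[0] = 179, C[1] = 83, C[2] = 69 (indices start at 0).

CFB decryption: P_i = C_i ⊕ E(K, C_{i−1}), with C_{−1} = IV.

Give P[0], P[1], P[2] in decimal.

P[0] = 91, P[1] = 68, P[2] = 78

P[0]: E(K, 76) = 232; 179 ⊕ 232 = 91.
P[1]: E(K, 179) = 23; 83 ⊕ 23 = 68.
P[2]: E(K, 83) = 11; 69 ⊕ 11 = 78.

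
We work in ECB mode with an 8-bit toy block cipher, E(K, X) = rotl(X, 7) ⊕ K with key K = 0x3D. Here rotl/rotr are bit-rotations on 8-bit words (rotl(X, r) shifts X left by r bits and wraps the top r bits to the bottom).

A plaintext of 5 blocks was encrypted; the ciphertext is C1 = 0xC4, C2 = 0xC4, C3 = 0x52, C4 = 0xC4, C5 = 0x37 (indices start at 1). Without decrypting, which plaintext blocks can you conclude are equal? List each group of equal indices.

P1 = P2 = P4

ECB encrypts each block independently with the same key, so equal ciphertext blocks imply equal plaintext blocks.
C1 = C2 = C4 = 0xC4, so P1 = P2 = P4.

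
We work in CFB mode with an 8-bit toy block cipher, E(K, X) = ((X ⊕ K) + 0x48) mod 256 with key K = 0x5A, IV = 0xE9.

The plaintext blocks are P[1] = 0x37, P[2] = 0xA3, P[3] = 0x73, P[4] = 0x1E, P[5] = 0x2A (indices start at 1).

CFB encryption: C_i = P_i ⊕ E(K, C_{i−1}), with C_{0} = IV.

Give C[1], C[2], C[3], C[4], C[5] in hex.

C[1]: E(K, 0xE9) = 0xFB; 0x37 ⊕ 0xFB = 0xCC.
C[2]: E(K, 0xCC) = 0xDE; 0xA3 ⊕ 0xDE = 0x7D.
C[3]: E(K, 0x7D) = 0x6F; 0x73 ⊕ 0x6F = 0x1C.
C[4]: E(K, 0x1C) = 0x8E; 0x1E ⊕ 0x8E = 0x90.
C[5]: E(K, 0x90) = 0x12; 0x2A ⊕ 0x12 = 0x38.

C[1] = 0xCC, C[2] = 0x7D, C[3] = 0x1C, C[4] = 0x90, C[5] = 0x38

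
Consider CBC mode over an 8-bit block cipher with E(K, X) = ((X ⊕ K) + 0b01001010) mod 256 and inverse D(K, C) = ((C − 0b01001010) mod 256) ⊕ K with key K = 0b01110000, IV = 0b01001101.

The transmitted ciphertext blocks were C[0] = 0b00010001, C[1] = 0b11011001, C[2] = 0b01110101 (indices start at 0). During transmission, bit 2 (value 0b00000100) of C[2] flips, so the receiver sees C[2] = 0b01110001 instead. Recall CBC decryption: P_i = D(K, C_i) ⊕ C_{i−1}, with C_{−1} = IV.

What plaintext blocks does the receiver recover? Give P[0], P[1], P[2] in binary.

Only C[2] changed, to 0b01110001. In CBC, a change in C_i garbles P_i and flips the same bit in P_{i+1}. Decrypting the received ciphertext:
P[0]: D(K, 0b00010001) = 0b10110111; 0b10110111 ⊕ 0b01001101 = 0b11111010.
P[1]: D(K, 0b11011001) = 0b11111111; 0b11111111 ⊕ 0b00010001 = 0b11101110.
P[2]: D(K, 0b01110001) = 0b01010111; 0b01010111 ⊕ 0b11011001 = 0b10001110.
Blocks that differ from the original plaintext: P[2].

P[0] = 0b11111010, P[1] = 0b11101110, P[2] = 0b10001110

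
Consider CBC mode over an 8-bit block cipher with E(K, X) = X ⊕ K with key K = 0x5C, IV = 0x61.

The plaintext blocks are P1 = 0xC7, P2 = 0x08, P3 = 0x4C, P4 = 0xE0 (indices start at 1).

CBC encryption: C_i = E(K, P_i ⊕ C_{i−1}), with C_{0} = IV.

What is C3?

C3 = 0xBE

C1: P1 ⊕ 0x61 = 0xA6; E(K, 0xA6) = 0xFA.
C2: P2 ⊕ 0xFA = 0xF2; E(K, 0xF2) = 0xAE.
C3: P3 ⊕ 0xAE = 0xE2; E(K, 0xE2) = 0xBE.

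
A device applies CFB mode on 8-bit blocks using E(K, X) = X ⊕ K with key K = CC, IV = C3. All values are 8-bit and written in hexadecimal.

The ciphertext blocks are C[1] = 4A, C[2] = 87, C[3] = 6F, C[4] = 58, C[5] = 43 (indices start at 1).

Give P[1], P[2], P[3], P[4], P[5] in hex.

CFB decryption: P_i = C_i ⊕ E(K, C_{i−1}), with C_{0} = IV.
P[1]: E(K, C3) = 0F; 4A ⊕ 0F = 45.
P[2]: E(K, 4A) = 86; 87 ⊕ 86 = 01.
P[3]: E(K, 87) = 4B; 6F ⊕ 4B = 24.
P[4]: E(K, 6F) = A3; 58 ⊕ A3 = FB.
P[5]: E(K, 58) = 94; 43 ⊕ 94 = D7.

P[1] = 45, P[2] = 01, P[3] = 24, P[4] = FB, P[5] = D7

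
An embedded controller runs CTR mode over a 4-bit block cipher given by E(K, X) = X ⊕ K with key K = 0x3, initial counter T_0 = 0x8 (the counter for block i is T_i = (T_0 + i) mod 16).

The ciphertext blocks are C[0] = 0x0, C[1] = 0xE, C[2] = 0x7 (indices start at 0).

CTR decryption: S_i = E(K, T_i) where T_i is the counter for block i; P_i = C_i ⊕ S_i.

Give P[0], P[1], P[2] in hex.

P[0]: T = 0x8, S = E(K, T) = 0xB; 0x0 ⊕ 0xB = 0xB.
P[1]: T = 0x9, S = E(K, T) = 0xA; 0xE ⊕ 0xA = 0x4.
P[2]: T = 0xA, S = E(K, T) = 0x9; 0x7 ⊕ 0x9 = 0xE.

P[0] = 0xB, P[1] = 0x4, P[2] = 0xE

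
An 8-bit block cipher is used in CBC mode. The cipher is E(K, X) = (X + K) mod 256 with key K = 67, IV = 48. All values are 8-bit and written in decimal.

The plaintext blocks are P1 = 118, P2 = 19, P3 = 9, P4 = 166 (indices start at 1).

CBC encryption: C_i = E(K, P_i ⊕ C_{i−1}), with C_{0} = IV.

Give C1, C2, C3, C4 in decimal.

C1: P1 ⊕ 48 = 70; E(K, 70) = 137.
C2: P2 ⊕ 137 = 154; E(K, 154) = 221.
C3: P3 ⊕ 221 = 212; E(K, 212) = 23.
C4: P4 ⊕ 23 = 177; E(K, 177) = 244.

C1 = 137, C2 = 221, C3 = 23, C4 = 244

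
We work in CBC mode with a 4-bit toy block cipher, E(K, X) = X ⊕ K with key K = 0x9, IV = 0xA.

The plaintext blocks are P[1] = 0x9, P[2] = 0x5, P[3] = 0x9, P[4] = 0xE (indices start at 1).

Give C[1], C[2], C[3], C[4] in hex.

CBC encryption: C_i = E(K, P_i ⊕ C_{i−1}), with C_{0} = IV.
C[1]: P[1] ⊕ 0xA = 0x3; E(K, 0x3) = 0xA.
C[2]: P[2] ⊕ 0xA = 0xF; E(K, 0xF) = 0x6.
C[3]: P[3] ⊕ 0x6 = 0xF; E(K, 0xF) = 0x6.
C[4]: P[4] ⊕ 0x6 = 0x8; E(K, 0x8) = 0x1.

C[1] = 0xA, C[2] = 0x6, C[3] = 0x6, C[4] = 0x1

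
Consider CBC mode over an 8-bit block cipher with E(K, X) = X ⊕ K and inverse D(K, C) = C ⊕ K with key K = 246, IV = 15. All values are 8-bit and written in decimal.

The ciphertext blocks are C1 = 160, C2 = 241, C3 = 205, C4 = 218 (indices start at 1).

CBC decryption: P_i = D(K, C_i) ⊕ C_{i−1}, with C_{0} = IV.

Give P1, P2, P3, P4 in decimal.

P1 = 89, P2 = 167, P3 = 202, P4 = 225

P1: D(K, 160) = 86; 86 ⊕ 15 = 89.
P2: D(K, 241) = 7; 7 ⊕ 160 = 167.
P3: D(K, 205) = 59; 59 ⊕ 241 = 202.
P4: D(K, 218) = 44; 44 ⊕ 205 = 225.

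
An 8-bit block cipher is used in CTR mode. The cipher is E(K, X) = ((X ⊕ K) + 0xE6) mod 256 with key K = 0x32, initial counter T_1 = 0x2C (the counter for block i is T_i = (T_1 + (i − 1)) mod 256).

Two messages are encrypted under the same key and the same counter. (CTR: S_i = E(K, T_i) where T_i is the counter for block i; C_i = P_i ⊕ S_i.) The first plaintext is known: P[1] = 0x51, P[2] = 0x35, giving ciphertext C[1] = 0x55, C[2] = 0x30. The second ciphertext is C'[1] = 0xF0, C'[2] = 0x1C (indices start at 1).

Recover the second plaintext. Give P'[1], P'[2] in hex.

In CTR with a reused counter, both messages share the same keystream S_i, so C_i ⊕ C'_i = P_i ⊕ P'_i and thus P'_i = P_i ⊕ C_i ⊕ C'_i.
P'[1]: 0x51 ⊕ 0x55 ⊕ 0xF0 = 0xF4.
P'[2]: 0x35 ⊕ 0x30 ⊕ 0x1C = 0x19.

P'[1] = 0xF4, P'[2] = 0x19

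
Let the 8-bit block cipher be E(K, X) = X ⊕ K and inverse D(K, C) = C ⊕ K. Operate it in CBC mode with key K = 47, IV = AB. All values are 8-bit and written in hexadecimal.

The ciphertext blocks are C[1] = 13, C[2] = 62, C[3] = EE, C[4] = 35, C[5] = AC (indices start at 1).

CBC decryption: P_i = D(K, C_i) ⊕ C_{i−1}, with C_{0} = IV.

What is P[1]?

P[1]: D(K, 13) = 54; 54 ⊕ AB = FF.

P[1] = FF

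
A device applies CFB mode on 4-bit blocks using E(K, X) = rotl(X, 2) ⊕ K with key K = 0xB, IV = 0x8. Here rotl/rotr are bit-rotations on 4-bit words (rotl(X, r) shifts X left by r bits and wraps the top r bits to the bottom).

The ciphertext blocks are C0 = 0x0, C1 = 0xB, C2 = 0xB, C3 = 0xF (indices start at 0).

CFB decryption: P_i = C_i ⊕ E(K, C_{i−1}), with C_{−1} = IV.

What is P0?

P0: E(K, 0x8) = 0x9; 0x0 ⊕ 0x9 = 0x9.

P0 = 0x9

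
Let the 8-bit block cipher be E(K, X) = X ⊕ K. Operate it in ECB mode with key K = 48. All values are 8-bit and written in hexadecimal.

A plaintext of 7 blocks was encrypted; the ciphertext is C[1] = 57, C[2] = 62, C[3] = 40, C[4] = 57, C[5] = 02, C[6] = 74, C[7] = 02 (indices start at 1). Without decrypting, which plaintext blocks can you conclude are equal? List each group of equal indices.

P[1] = P[4]; P[5] = P[7]

ECB encrypts each block independently with the same key, so equal ciphertext blocks imply equal plaintext blocks.
C[1] = C[4] = 57, so P[1] = P[4].
C[5] = C[7] = 02, so P[5] = P[7].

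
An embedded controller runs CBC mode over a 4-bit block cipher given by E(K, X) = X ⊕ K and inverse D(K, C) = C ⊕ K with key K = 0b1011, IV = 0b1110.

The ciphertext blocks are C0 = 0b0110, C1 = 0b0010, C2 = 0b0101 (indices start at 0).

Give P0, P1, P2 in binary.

P0 = 0b0011, P1 = 0b1111, P2 = 0b1100

CBC decryption: P_i = D(K, C_i) ⊕ C_{i−1}, with C_{−1} = IV.
P0: D(K, 0b0110) = 0b1101; 0b1101 ⊕ 0b1110 = 0b0011.
P1: D(K, 0b0010) = 0b1001; 0b1001 ⊕ 0b0110 = 0b1111.
P2: D(K, 0b0101) = 0b1110; 0b1110 ⊕ 0b0010 = 0b1100.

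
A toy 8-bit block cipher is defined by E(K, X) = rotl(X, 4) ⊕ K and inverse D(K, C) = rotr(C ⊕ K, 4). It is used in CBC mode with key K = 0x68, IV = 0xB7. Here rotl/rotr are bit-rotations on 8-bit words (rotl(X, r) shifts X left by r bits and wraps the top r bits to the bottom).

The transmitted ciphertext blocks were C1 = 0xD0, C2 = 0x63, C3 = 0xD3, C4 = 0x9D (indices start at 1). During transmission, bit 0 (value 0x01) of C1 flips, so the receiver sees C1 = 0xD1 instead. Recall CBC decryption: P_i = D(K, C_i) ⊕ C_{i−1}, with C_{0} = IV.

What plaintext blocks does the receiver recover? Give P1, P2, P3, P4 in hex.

Only C1 changed, to 0xD1. In CBC, a change in C_i garbles P_i and flips the same bit in P_{i+1}. Decrypting the received ciphertext:
P1: D(K, 0xD1) = 0x9B; 0x9B ⊕ 0xB7 = 0x2C.
P2: D(K, 0x63) = 0xB0; 0xB0 ⊕ 0xD1 = 0x61.
P3: D(K, 0xD3) = 0xBB; 0xBB ⊕ 0x63 = 0xD8.
P4: D(K, 0x9D) = 0x5F; 0x5F ⊕ 0xD3 = 0x8C.
Blocks that differ from the original plaintext: P1, P2.

P1 = 0x2C, P2 = 0x61, P3 = 0xD8, P4 = 0x8C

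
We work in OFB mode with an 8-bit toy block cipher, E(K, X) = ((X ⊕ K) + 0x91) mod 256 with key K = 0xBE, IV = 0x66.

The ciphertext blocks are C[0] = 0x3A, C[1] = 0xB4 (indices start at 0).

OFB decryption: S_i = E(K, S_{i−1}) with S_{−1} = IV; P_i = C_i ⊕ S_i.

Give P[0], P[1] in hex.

P[0] = 0x53, P[1] = 0xDC

P[0]: S = E(K, 0x66) = 0x69; 0x3A ⊕ 0x69 = 0x53.
P[1]: S = E(K, 0x69) = 0x68; 0xB4 ⊕ 0x68 = 0xDC.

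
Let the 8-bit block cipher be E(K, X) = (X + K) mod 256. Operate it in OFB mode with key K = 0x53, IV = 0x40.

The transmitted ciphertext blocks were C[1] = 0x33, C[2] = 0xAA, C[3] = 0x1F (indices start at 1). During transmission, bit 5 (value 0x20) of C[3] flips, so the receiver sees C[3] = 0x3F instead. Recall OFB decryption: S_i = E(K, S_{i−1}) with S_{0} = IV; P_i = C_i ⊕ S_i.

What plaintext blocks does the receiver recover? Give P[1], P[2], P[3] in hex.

Only C[3] changed, to 0x3F. In OFB, a change in C_i flips the same bit in P_i only; the keystream is unaffected. Decrypting the received ciphertext:
P[1]: S = E(K, 0x40) = 0x93; 0x33 ⊕ 0x93 = 0xA0.
P[2]: S = E(K, 0x93) = 0xE6; 0xAA ⊕ 0xE6 = 0x4C.
P[3]: S = E(K, 0xE6) = 0x39; 0x3F ⊕ 0x39 = 0x06.
Blocks that differ from the original plaintext: P[3].

P[1] = 0xA0, P[2] = 0x4C, P[3] = 0x06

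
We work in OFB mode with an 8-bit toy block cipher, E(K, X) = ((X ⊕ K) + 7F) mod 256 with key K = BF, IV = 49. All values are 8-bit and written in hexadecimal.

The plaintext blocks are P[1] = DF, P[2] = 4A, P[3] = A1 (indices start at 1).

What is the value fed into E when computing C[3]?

OFB encryption: S_i = E(K, S_{i−1}) with S_{0} = IV; C_i = P_i ⊕ S_i.
C[1]: S = E(K, 49) = 75; DF ⊕ 75 = AA.
C[2]: S = E(K, 75) = 49; 4A ⊕ 49 = 03.
C[3]: S = E(K, 49) = 75; A1 ⊕ 75 = D4.
So the input to E for block [3] is 49.

49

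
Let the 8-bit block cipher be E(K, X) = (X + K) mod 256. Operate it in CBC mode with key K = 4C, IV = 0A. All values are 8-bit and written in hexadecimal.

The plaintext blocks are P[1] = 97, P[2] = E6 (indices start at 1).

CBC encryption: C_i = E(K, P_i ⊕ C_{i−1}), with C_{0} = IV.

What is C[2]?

C[2] = 5B

C[1]: P[1] ⊕ 0A = 9D; E(K, 9D) = E9.
C[2]: P[2] ⊕ E9 = 0F; E(K, 0F) = 5B.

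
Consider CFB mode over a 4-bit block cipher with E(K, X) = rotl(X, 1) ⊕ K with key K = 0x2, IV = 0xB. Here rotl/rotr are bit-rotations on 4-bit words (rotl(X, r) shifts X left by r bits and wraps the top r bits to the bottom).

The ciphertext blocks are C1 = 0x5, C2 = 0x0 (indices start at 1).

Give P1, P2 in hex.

CFB decryption: P_i = C_i ⊕ E(K, C_{i−1}), with C_{0} = IV.
P1: E(K, 0xB) = 0x5; 0x5 ⊕ 0x5 = 0x0.
P2: E(K, 0x5) = 0x8; 0x0 ⊕ 0x8 = 0x8.

P1 = 0x0, P2 = 0x8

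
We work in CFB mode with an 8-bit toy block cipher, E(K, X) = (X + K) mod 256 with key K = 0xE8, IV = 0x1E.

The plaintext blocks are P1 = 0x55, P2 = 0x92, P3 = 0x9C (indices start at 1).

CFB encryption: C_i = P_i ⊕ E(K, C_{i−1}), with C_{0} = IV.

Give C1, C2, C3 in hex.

C1 = 0x53, C2 = 0xA9, C3 = 0x0D

C1: E(K, 0x1E) = 0x06; 0x55 ⊕ 0x06 = 0x53.
C2: E(K, 0x53) = 0x3B; 0x92 ⊕ 0x3B = 0xA9.
C3: E(K, 0xA9) = 0x91; 0x9C ⊕ 0x91 = 0x0D.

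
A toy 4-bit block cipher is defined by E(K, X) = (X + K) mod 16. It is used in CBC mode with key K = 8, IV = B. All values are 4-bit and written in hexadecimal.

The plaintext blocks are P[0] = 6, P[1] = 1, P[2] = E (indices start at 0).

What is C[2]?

CBC encryption: C_i = E(K, P_i ⊕ C_{i−1}), with C_{−1} = IV.
C[0]: P[0] ⊕ B = D; E(K, D) = 5.
C[1]: P[1] ⊕ 5 = 4; E(K, 4) = C.
C[2]: P[2] ⊕ C = 2; E(K, 2) = A.

C[2] = A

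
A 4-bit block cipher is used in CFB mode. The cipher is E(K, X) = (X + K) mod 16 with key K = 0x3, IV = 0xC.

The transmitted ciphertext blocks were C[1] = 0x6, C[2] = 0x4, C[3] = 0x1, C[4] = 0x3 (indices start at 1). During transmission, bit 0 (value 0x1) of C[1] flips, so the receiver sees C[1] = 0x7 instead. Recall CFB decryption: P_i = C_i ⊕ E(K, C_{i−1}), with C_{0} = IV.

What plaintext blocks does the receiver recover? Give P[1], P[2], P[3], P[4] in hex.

Only C[1] changed, to 0x7. In CFB, a change in C_i flips the same bit in P_i and garbles P_{i+1}. Decrypting the received ciphertext:
P[1]: E(K, 0xC) = 0xF; 0x7 ⊕ 0xF = 0x8.
P[2]: E(K, 0x7) = 0xA; 0x4 ⊕ 0xA = 0xE.
P[3]: E(K, 0x4) = 0x7; 0x1 ⊕ 0x7 = 0x6.
P[4]: E(K, 0x1) = 0x4; 0x3 ⊕ 0x4 = 0x7.
Blocks that differ from the original plaintext: P[1], P[2].

P[1] = 0x8, P[2] = 0xE, P[3] = 0x6, P[4] = 0x7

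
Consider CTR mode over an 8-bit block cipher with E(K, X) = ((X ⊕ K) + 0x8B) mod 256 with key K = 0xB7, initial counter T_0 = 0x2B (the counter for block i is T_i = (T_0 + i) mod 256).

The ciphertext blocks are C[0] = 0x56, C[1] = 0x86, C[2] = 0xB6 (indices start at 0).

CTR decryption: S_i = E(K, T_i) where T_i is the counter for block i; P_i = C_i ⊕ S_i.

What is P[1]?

P[1]: T = 0x2C, S = E(K, T) = 0x26; 0x86 ⊕ 0x26 = 0xA0.

P[1] = 0xA0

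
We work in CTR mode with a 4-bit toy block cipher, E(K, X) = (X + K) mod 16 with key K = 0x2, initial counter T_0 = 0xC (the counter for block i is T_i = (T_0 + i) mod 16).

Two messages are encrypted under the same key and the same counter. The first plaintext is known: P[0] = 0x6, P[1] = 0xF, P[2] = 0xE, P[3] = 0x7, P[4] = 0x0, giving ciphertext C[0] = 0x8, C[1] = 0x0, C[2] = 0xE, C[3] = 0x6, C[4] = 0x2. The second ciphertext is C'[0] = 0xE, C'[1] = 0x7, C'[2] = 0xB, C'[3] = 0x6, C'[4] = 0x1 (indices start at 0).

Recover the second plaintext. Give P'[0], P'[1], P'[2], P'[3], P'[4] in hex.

P'[0] = 0x0, P'[1] = 0x8, P'[2] = 0xB, P'[3] = 0x7, P'[4] = 0x3

In CTR with a reused counter, both messages share the same keystream S_i, so C_i ⊕ C'_i = P_i ⊕ P'_i and thus P'_i = P_i ⊕ C_i ⊕ C'_i.
P'[0]: 0x6 ⊕ 0x8 ⊕ 0xE = 0x0.
P'[1]: 0xF ⊕ 0x0 ⊕ 0x7 = 0x8.
P'[2]: 0xE ⊕ 0xE ⊕ 0xB = 0xB.
P'[3]: 0x7 ⊕ 0x6 ⊕ 0x6 = 0x7.
P'[4]: 0x0 ⊕ 0x2 ⊕ 0x1 = 0x3.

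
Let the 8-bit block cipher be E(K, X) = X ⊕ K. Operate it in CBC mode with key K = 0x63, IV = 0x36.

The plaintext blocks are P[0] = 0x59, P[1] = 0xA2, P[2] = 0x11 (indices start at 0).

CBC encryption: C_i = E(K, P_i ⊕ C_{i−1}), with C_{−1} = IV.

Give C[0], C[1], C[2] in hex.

C[0]: P[0] ⊕ 0x36 = 0x6F; E(K, 0x6F) = 0x0C.
C[1]: P[1] ⊕ 0x0C = 0xAE; E(K, 0xAE) = 0xCD.
C[2]: P[2] ⊕ 0xCD = 0xDC; E(K, 0xDC) = 0xBF.

C[0] = 0x0C, C[1] = 0xCD, C[2] = 0xBF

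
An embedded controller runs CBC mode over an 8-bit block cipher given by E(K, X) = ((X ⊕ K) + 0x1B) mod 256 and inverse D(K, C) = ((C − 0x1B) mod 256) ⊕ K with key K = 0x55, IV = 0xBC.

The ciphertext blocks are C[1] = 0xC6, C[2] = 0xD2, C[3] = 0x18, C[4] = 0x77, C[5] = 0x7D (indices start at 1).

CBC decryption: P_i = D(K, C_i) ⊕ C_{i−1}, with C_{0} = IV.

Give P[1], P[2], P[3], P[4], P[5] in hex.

P[1]: D(K, 0xC6) = 0xFE; 0xFE ⊕ 0xBC = 0x42.
P[2]: D(K, 0xD2) = 0xE2; 0xE2 ⊕ 0xC6 = 0x24.
P[3]: D(K, 0x18) = 0xA8; 0xA8 ⊕ 0xD2 = 0x7A.
P[4]: D(K, 0x77) = 0x09; 0x09 ⊕ 0x18 = 0x11.
P[5]: D(K, 0x7D) = 0x37; 0x37 ⊕ 0x77 = 0x40.

P[1] = 0x42, P[2] = 0x24, P[3] = 0x7A, P[4] = 0x11, P[5] = 0x40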